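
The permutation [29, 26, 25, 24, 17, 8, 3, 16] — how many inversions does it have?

There are 26 out-of-order pairs.

For each element, count later entries that are smaller:
29 → 26, 25, 24, 17, 8, 3, 16 → 7
26 → 25, 24, 17, 8, 3, 16 → 6
25 → 24, 17, 8, 3, 16 → 5
24 → 17, 8, 3, 16 → 4
17 → 8, 3, 16 → 3
8 → 3 → 1
3 → none → 0
16 → none → 0
Sum: 7 + 6 + 5 + 4 + 3 + 1 + 0 + 0 = 26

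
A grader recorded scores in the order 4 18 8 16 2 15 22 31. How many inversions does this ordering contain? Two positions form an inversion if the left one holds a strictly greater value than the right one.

There are 8 inversions.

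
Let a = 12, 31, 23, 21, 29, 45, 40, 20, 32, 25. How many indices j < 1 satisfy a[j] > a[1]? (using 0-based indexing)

0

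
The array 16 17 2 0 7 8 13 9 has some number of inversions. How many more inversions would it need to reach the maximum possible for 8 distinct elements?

Maximum inversions for 8 distinct elements is C(8, 2) = 8·7/2 = 28.
Current inversions — for each element, count later smaller elements:
16: 6
17: 6
2: 1
0: 0
7: 0
8: 0
13: 1
9: 0
Current total: 6 + 6 + 1 + 0 + 0 + 0 + 1 + 0 = 14
Shortfall: 28 − 14 = 14

14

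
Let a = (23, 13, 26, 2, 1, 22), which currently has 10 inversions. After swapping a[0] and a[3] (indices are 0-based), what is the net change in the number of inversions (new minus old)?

Positions 0 and 3 hold 23 and 2; after swapping, the array is [2, 13, 26, 23, 1, 22].
Count, for each position, how many later elements it exceeds:
2 → 1 → 1
13 → 1 → 1
26 → 23, 1, 22 → 3
23 → 1, 22 → 2
1 → none → 0
22 → none → 0
Sum: 1 + 1 + 3 + 2 + 0 + 0 = 7
Change: 7 − 10 = -3

-3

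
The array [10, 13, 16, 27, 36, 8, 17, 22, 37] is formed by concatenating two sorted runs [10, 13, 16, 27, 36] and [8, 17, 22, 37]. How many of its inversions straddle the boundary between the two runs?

Take each right-half value and tally the left-half values above it:
r = 8: 10, 13, 16, 27, 36 → 5
r = 17: 27, 36 → 2
r = 22: 27, 36 → 2
r = 37: none → 0
Cross-inversions: 5 + 2 + 2 + 0 = 9

9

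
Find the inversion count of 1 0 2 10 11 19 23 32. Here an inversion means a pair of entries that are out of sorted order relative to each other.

1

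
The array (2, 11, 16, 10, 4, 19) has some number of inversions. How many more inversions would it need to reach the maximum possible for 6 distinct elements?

10 inversions short

Maximum inversions for 6 distinct elements is C(6, 2) = 6·5/2 = 15.
Current inversions — for each element, count later smaller elements:
2: 0
11: 2
16: 2
10: 1
4: 0
19: 0
Current total: 0 + 2 + 2 + 1 + 0 + 0 = 5
Shortfall: 15 − 5 = 10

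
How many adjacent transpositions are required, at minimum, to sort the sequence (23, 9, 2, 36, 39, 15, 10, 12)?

Swaps: 14

Each adjacent swap fixes exactly one inversion, so the minimum swap count equals the number of inversions.
Count inversions — for each element, later elements that are smaller:
23: 9, 2, 15, 10, 12 → 5
9: 2 → 1
2: none → 0
36: 15, 10, 12 → 3
39: 15, 10, 12 → 3
15: 10, 12 → 2
10: none → 0
12: none → 0
Total inversions: 5 + 1 + 0 + 3 + 3 + 2 + 0 + 0 = 14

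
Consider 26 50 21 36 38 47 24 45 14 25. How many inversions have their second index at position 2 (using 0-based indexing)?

2

The element at index 2 is 21.
Elements before it: 26, 50
Those larger than 21: 26, 50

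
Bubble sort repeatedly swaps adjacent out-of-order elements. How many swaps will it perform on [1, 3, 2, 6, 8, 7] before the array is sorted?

2

Each adjacent swap fixes exactly one inversion, so the minimum swap count equals the number of inversions.
Count inversions — for each element, later elements that are smaller:
1: none → 0
3: 2 → 1
2: none → 0
6: none → 0
8: 7 → 1
7: none → 0
Total inversions: 0 + 1 + 0 + 0 + 1 + 0 = 2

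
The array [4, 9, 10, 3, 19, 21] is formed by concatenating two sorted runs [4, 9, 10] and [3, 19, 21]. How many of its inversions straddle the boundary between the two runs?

There are 3 split inversions.

Take each right-half value and tally the left-half values above it:
r = 3: 4, 9, 10 → 3
r = 19: none → 0
r = 21: none → 0
Cross-inversions: 3 + 0 + 0 = 3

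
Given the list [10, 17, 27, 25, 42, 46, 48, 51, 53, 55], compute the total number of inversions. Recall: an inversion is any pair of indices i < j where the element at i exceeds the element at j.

Element-by-element contributions:
10 → none → 0
17 → none → 0
27 → 25 → 1
25 → none → 0
42 → none → 0
46 → none → 0
48 → none → 0
51 → none → 0
53 → none → 0
55 → none → 0
Sum: 0 + 0 + 1 + 0 + 0 + 0 + 0 + 0 + 0 + 0 = 1

1 out-of-order pair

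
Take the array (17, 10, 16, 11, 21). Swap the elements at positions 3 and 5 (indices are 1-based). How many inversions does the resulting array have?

There are 5 inversions.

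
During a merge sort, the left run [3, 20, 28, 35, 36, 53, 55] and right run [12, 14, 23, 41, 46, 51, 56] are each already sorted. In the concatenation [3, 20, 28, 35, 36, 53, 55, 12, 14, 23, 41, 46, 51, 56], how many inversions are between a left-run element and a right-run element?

Take each right-half value and tally the left-half values above it:
r = 12: 20, 28, 35, 36, 53, 55 → 6
r = 14: 20, 28, 35, 36, 53, 55 → 6
r = 23: 28, 35, 36, 53, 55 → 5
r = 41: 53, 55 → 2
r = 46: 53, 55 → 2
r = 51: 53, 55 → 2
r = 56: none → 0
Cross-inversions: 6 + 6 + 5 + 2 + 2 + 2 + 0 = 23

There are 23 split inversions.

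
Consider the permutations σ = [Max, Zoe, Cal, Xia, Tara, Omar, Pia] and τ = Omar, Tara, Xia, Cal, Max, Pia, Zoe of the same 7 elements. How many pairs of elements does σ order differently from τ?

15 discordant pairs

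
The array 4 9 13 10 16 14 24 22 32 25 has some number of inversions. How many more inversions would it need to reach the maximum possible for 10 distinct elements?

Maximum inversions for 10 distinct elements is C(10, 2) = 10·9/2 = 45.
Current inversions — for each element, count later smaller elements:
4: 0
9: 0
13: 1
10: 0
16: 1
14: 0
24: 1
22: 0
32: 1
25: 0
Current total: 0 + 0 + 1 + 0 + 1 + 0 + 1 + 0 + 1 + 0 = 4
Shortfall: 45 − 4 = 41

41 inversions short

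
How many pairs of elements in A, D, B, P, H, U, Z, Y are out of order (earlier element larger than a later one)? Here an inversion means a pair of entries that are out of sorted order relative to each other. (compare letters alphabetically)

3

For each element, count later entries that are smaller:
A → none → 0
D → B → 1
B → none → 0
P → H → 1
H → none → 0
U → none → 0
Z → Y → 1
Y → none → 0
Sum: 0 + 1 + 0 + 1 + 0 + 0 + 1 + 0 = 3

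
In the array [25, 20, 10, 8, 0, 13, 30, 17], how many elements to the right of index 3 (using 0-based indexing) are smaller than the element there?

1 such element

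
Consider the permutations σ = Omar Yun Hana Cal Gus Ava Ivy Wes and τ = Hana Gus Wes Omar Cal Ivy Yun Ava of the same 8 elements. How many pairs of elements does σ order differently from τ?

13

Assign each item its position (1..8) in the first ordering, then rewrite the second ordering as that position sequence:
positions: Omar→1, Yun→2, Hana→3, Cal→4, Gus→5, Ava→6, Ivy→7, Wes→8
second ordering as positions: [3, 5, 8, 1, 4, 7, 2, 6]
Discordant pairs = inversions in this position sequence.
3: 1, 2 → 2
5: 1, 4, 2 → 3
8: 1, 4, 7, 2, 6 → 5
1: 0
4: 2 → 1
7: 2, 6 → 2
2: 0
6: 0
Total: 2 + 3 + 5 + 0 + 1 + 2 + 0 + 0 = 13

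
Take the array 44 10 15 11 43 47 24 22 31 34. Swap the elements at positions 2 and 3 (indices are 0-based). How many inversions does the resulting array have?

Inversions: 17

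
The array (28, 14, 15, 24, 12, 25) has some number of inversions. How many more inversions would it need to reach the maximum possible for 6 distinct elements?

7

Maximum inversions for 6 distinct elements is C(6, 2) = 6·5/2 = 15.
Current inversions — for each element, count later smaller elements:
28: 5
14: 1
15: 1
24: 1
12: 0
25: 0
Current total: 5 + 1 + 1 + 1 + 0 + 0 = 8
Shortfall: 15 − 8 = 7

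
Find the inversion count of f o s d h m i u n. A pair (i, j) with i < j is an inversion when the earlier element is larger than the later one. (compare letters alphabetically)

Element-by-element contributions:
f → d → 1
o → d, h, m, i, n → 5
s → d, h, m, i, n → 5
d → none → 0
h → none → 0
m → i → 1
i → none → 0
u → n → 1
n → none → 0
Sum: 1 + 5 + 5 + 0 + 0 + 1 + 0 + 1 + 0 = 13

13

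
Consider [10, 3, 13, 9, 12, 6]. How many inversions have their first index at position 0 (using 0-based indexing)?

3

The element at index 0 is 10.
Elements after it: 3, 13, 9, 12, 6
Those smaller than 10: 3, 9, 6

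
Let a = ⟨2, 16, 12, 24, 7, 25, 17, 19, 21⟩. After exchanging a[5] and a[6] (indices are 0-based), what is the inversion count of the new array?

Positions 5 and 6 hold 25 and 17; after swapping, the array is [2, 16, 12, 24, 7, 17, 25, 19, 21].
Sweep left to right; for each value list the smaller values that follow it:
2 → none → 0
16 → 12, 7 → 2
12 → 7 → 1
24 → 7, 17, 19, 21 → 4
7 → none → 0
17 → none → 0
25 → 19, 21 → 2
19 → none → 0
21 → none → 0
Sum: 0 + 2 + 1 + 4 + 0 + 0 + 2 + 0 + 0 = 9

9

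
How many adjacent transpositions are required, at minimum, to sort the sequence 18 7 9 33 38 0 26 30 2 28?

21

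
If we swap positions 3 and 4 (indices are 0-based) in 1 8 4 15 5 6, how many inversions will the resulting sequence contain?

Positions 3 and 4 hold 15 and 5; after swapping, the array is [1, 8, 4, 5, 15, 6].
Sweep left to right; for each value list the smaller values that follow it:
1: 0
8: 3
4: 0
5: 0
15: 1
6: 0
Sum: 0 + 3 + 0 + 0 + 1 + 0 = 4

4 inversions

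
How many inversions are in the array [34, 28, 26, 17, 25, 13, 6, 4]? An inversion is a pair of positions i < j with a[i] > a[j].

27

For each element, count later entries that are smaller:
34 → 28, 26, 17, 25, 13, 6, 4 → 7
28 → 26, 17, 25, 13, 6, 4 → 6
26 → 17, 25, 13, 6, 4 → 5
17 → 13, 6, 4 → 3
25 → 13, 6, 4 → 3
13 → 6, 4 → 2
6 → 4 → 1
4 → none → 0
Sum: 7 + 6 + 5 + 3 + 3 + 2 + 1 + 0 = 27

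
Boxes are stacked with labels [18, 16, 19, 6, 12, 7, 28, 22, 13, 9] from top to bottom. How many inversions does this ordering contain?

24

Element-by-element contributions:
18 → 16, 6, 12, 7, 13, 9 → 6
16 → 6, 12, 7, 13, 9 → 5
19 → 6, 12, 7, 13, 9 → 5
6 → none → 0
12 → 7, 9 → 2
7 → none → 0
28 → 22, 13, 9 → 3
22 → 13, 9 → 2
13 → 9 → 1
9 → none → 0
Sum: 6 + 5 + 5 + 0 + 2 + 0 + 3 + 2 + 1 + 0 = 24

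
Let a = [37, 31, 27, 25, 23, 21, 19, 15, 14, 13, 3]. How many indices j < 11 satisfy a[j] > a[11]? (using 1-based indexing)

The element at index 11 is 3.
Elements before it: 37, 31, 27, 25, 23, 21, 19, 15, 14, 13
Those larger than 3: 37, 31, 27, 25, 23, 21, 19, 15, 14, 13

10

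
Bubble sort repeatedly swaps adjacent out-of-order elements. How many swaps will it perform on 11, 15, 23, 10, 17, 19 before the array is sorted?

Adjacent swaps: 5

Each adjacent swap fixes exactly one inversion, so the minimum swap count equals the number of inversions.
Count inversions — for each element, later elements that are smaller:
11: 10 → 1
15: 10 → 1
23: 10, 17, 19 → 3
10: none → 0
17: none → 0
19: none → 0
Total inversions: 1 + 1 + 3 + 0 + 0 + 0 = 5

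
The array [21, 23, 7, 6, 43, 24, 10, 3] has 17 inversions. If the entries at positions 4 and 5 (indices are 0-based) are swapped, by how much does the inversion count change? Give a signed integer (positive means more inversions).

Positions 4 and 5 hold 43 and 24; after swapping, the array is [21, 23, 7, 6, 24, 43, 10, 3].
Element-by-element contributions:
21: 4
23: 4
7: 2
6: 1
24: 2
43: 2
10: 1
3: 0
Sum: 4 + 4 + 2 + 1 + 2 + 2 + 1 + 0 = 16
Change: 16 − 17 = -1

-1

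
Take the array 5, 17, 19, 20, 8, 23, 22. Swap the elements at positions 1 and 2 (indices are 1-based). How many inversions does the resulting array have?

5

Positions 1 and 2 hold 5 and 17; after swapping, the array is [17, 5, 19, 20, 8, 23, 22].
For each element, count later entries that are smaller:
17: 2
5: 0
19: 1
20: 1
8: 0
23: 1
22: 0
Sum: 2 + 0 + 1 + 1 + 0 + 1 + 0 = 5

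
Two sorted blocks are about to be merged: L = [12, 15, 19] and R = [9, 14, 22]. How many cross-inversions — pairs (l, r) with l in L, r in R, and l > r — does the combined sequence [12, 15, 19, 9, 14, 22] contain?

There are 5 split inversions.

Take each right-half value and tally the left-half values above it:
r = 9: 12, 15, 19 → 3
r = 14: 15, 19 → 2
r = 22: none → 0
Cross-inversions: 3 + 2 + 0 = 5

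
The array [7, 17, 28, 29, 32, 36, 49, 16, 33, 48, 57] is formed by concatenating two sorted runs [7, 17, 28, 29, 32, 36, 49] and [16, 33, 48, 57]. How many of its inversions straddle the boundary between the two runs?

9

Take each right-half value and tally the left-half values above it:
r = 16: 17, 28, 29, 32, 36, 49 → 6
r = 33: 36, 49 → 2
r = 48: 49 → 1
r = 57: none → 0
Cross-inversions: 6 + 2 + 1 + 0 = 9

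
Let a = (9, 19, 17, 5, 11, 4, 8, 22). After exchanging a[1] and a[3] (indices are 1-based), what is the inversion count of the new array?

Inversions: 16

Positions 1 and 3 hold 9 and 17; after swapping, the array is [17, 19, 9, 5, 11, 4, 8, 22].
Element-by-element contributions:
17 → 9, 5, 11, 4, 8 → 5
19 → 9, 5, 11, 4, 8 → 5
9 → 5, 4, 8 → 3
5 → 4 → 1
11 → 4, 8 → 2
4 → none → 0
8 → none → 0
22 → none → 0
Sum: 5 + 5 + 3 + 1 + 2 + 0 + 0 + 0 = 16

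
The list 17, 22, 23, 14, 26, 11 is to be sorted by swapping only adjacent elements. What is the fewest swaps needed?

8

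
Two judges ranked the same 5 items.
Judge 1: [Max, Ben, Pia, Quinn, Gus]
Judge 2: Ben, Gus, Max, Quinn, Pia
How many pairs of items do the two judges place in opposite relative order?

Assign each item its position (1..5) in the first ordering, then rewrite the second ordering as that position sequence:
positions: Max→1, Ben→2, Pia→3, Quinn→4, Gus→5
second ordering as positions: [2, 5, 1, 4, 3]
Discordant pairs = inversions in this position sequence.
2: 1 → 1
5: 1, 4, 3 → 3
1: 0
4: 3 → 1
3: 0
Total: 1 + 3 + 0 + 1 + 0 = 5

5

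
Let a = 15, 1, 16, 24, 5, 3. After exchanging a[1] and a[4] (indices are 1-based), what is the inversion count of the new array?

Positions 1 and 4 hold 15 and 24; after swapping, the array is [24, 1, 16, 15, 5, 3].
For each element, count later entries that are smaller:
24 → 1, 16, 15, 5, 3 → 5
1 → none → 0
16 → 15, 5, 3 → 3
15 → 5, 3 → 2
5 → 3 → 1
3 → none → 0
Sum: 5 + 0 + 3 + 2 + 1 + 0 = 11

11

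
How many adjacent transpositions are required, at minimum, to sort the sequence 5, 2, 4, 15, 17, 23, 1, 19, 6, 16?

16

Minimum adjacent swaps = number of inversions (each swap of adjacent out-of-order elements removes one inversion and no swap can remove more).
Count inversions — for each element, later elements that are smaller:
5: 2, 4, 1 → 3
2: 1 → 1
4: 1 → 1
15: 1, 6 → 2
17: 1, 6, 16 → 3
23: 1, 19, 6, 16 → 4
1: none → 0
19: 6, 16 → 2
6: none → 0
16: none → 0
Total inversions: 3 + 1 + 1 + 2 + 3 + 4 + 0 + 2 + 0 + 0 = 16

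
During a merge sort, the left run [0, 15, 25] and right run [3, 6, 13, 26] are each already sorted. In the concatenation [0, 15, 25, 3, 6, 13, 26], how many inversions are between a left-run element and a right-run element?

There are 6 cross-inversions.

Count, for every r in R, how many entries of L exceed r:
r = 3: 15, 25 → 2
r = 6: 15, 25 → 2
r = 13: 15, 25 → 2
r = 26: none → 0
Cross-inversions: 2 + 2 + 2 + 0 = 6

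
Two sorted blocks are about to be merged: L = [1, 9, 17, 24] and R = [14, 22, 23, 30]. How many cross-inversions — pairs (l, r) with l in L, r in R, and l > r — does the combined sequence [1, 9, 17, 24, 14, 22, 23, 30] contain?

4

For each element r of the right run, count left-run elements greater than r:
r = 14: 17, 24 → 2
r = 22: 24 → 1
r = 23: 24 → 1
r = 30: none → 0
Cross-inversions: 2 + 1 + 1 + 0 = 4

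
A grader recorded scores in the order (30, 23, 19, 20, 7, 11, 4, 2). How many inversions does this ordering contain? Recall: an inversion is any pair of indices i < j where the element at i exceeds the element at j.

26 inversions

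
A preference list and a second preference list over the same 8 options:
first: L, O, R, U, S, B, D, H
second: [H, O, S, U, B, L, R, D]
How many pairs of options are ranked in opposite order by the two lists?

15 pairs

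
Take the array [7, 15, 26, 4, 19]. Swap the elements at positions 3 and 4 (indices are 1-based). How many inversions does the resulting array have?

Inversions: 3

Positions 3 and 4 hold 26 and 4; after swapping, the array is [7, 15, 4, 26, 19].
Element-by-element contributions:
7 → 4 → 1
15 → 4 → 1
4 → none → 0
26 → 19 → 1
19 → none → 0
Sum: 1 + 1 + 0 + 1 + 0 = 3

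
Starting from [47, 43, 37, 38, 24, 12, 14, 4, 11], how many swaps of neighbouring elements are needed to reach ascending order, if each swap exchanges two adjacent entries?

Each adjacent swap fixes exactly one inversion, so the minimum swap count equals the number of inversions.
Count inversions — for each element, later elements that are smaller:
47: 43, 37, 38, 24, 12, 14, 4, 11 → 8
43: 37, 38, 24, 12, 14, 4, 11 → 7
37: 24, 12, 14, 4, 11 → 5
38: 24, 12, 14, 4, 11 → 5
24: 12, 14, 4, 11 → 4
12: 4, 11 → 2
14: 4, 11 → 2
4: none → 0
11: none → 0
Total inversions: 8 + 7 + 5 + 5 + 4 + 2 + 2 + 0 + 0 = 33

There are 33 swaps.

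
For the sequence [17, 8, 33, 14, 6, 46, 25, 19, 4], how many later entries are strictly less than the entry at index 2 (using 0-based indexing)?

The element at index 2 is 33.
Elements after it: 14, 6, 46, 25, 19, 4
Those smaller than 33: 14, 6, 25, 19, 4

5 such elements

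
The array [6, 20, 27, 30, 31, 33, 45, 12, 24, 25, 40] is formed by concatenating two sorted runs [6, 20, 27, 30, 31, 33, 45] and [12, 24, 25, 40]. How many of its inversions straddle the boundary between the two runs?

Count, for every r in R, how many entries of L exceed r:
r = 12: 20, 27, 30, 31, 33, 45 → 6
r = 24: 27, 30, 31, 33, 45 → 5
r = 25: 27, 30, 31, 33, 45 → 5
r = 40: 45 → 1
Cross-inversions: 6 + 5 + 5 + 1 = 17

Split inversions: 17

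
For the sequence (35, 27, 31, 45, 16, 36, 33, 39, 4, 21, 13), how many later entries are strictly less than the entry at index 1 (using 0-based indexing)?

4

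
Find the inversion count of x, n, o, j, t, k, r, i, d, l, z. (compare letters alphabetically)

Element-by-element contributions:
x: 9
n: 5
o: 5
j: 2
t: 5
k: 2
r: 3
i: 1
d: 0
l: 0
z: 0
Sum: 9 + 5 + 5 + 2 + 5 + 2 + 3 + 1 + 0 + 0 + 0 = 32

32 inversions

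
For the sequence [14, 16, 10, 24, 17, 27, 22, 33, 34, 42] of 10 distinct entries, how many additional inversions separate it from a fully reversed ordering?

Maximum inversions for 10 distinct elements is C(10, 2) = 10·9/2 = 45.
Current inversions — for each element, count later smaller elements:
14: 1
16: 1
10: 0
24: 2
17: 0
27: 1
22: 0
33: 0
34: 0
42: 0
Current total: 1 + 1 + 0 + 2 + 0 + 1 + 0 + 0 + 0 + 0 = 5
Shortfall: 45 − 5 = 40

40 inversions short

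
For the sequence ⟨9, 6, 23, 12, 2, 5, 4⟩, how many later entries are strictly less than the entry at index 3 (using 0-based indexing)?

3 such elements

The element at index 3 is 12.
Elements after it: 2, 5, 4
Those smaller than 12: 2, 5, 4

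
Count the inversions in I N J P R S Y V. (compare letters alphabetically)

For each element, count later entries that are smaller:
I: 0
N: 1
J: 0
P: 0
R: 0
S: 0
Y: 1
V: 0
Sum: 0 + 1 + 0 + 0 + 0 + 0 + 1 + 0 = 2

2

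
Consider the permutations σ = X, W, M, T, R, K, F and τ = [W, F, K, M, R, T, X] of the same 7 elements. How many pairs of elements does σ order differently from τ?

14 discordant pairs

Assign each item its position (1..7) in the first ordering, then rewrite the second ordering as that position sequence:
positions: X→1, W→2, M→3, T→4, R→5, K→6, F→7
second ordering as positions: [2, 7, 6, 3, 5, 4, 1]
Discordant pairs = inversions in this position sequence.
2: 1 → 1
7: 6, 3, 5, 4, 1 → 5
6: 3, 5, 4, 1 → 4
3: 1 → 1
5: 4, 1 → 2
4: 1 → 1
1: 0
Total: 1 + 5 + 4 + 1 + 2 + 1 + 0 = 14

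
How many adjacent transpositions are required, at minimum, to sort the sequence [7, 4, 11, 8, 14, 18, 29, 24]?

3

Minimum adjacent swaps = number of inversions (each swap of adjacent out-of-order elements removes one inversion and no swap can remove more).
Count inversions — for each element, later elements that are smaller:
7: 4 → 1
4: none → 0
11: 8 → 1
8: none → 0
14: none → 0
18: none → 0
29: 24 → 1
24: none → 0
Total inversions: 1 + 0 + 1 + 0 + 0 + 0 + 1 + 0 = 3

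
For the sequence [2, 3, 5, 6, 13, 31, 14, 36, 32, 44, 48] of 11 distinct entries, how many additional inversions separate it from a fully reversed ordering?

Maximum inversions for 11 distinct elements is C(11, 2) = 11·10/2 = 55.
Current inversions — for each element, count later smaller elements:
2: 0
3: 0
5: 0
6: 0
13: 0
31: 1
14: 0
36: 1
32: 0
44: 0
48: 0
Current total: 0 + 0 + 0 + 0 + 0 + 1 + 0 + 1 + 0 + 0 + 0 = 2
Shortfall: 55 − 2 = 53

53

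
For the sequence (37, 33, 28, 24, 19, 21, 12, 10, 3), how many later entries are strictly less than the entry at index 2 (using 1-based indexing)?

The element at index 2 is 33.
Elements after it: 28, 24, 19, 21, 12, 10, 3
Those smaller than 33: 28, 24, 19, 21, 12, 10, 3

7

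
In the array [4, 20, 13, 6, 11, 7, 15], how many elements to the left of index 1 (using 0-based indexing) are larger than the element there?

The element at index 1 is 20.
Elements before it: 4
None of them are larger than 20.

0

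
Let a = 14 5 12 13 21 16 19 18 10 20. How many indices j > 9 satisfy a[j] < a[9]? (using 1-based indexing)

The element at index 9 is 10.
Elements after it: 20
None of them are smaller than 10.

0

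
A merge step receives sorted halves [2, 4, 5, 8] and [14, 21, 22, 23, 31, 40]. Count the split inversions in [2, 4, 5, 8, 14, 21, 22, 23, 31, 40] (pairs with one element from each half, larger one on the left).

0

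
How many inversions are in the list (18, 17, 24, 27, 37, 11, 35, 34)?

9 inversions

Sweep left to right; for each value list the smaller values that follow it:
18 → 17, 11 → 2
17 → 11 → 1
24 → 11 → 1
27 → 11 → 1
37 → 11, 35, 34 → 3
11 → none → 0
35 → 34 → 1
34 → none → 0
Sum: 2 + 1 + 1 + 1 + 3 + 0 + 1 + 0 = 9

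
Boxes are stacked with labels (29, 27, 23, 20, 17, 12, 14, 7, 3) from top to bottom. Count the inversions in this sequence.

For each element, count later entries that are smaller:
29 → 27, 23, 20, 17, 12, 14, 7, 3 → 8
27 → 23, 20, 17, 12, 14, 7, 3 → 7
23 → 20, 17, 12, 14, 7, 3 → 6
20 → 17, 12, 14, 7, 3 → 5
17 → 12, 14, 7, 3 → 4
12 → 7, 3 → 2
14 → 7, 3 → 2
7 → 3 → 1
3 → none → 0
Sum: 8 + 7 + 6 + 5 + 4 + 2 + 2 + 1 + 0 = 35

35 inversions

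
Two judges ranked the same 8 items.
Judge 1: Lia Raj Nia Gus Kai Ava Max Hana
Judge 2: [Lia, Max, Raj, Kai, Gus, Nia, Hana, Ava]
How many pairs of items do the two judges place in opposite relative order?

Assign each item its position (1..8) in the first ordering, then rewrite the second ordering as that position sequence:
positions: Lia→1, Raj→2, Nia→3, Gus→4, Kai→5, Ava→6, Max→7, Hana→8
second ordering as positions: [1, 7, 2, 5, 4, 3, 8, 6]
Discordant pairs = inversions in this position sequence.
1: 0
7: 2, 5, 4, 3, 6 → 5
2: 0
5: 4, 3 → 2
4: 3 → 1
3: 0
8: 6 → 1
6: 0
Total: 0 + 5 + 0 + 2 + 1 + 0 + 1 + 0 = 9

9 discordant pairs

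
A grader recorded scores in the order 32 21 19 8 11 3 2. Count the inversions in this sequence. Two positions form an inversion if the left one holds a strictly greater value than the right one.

20

Count, for each position, how many later elements it exceeds:
32: 6
21: 5
19: 4
8: 2
11: 2
3: 1
2: 0
Sum: 6 + 5 + 4 + 2 + 2 + 1 + 0 = 20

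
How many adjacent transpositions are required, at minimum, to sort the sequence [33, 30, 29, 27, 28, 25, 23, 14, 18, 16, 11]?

The minimum number of adjacent swaps to sort an array equals its inversion count, since every such swap removes exactly one inversion.
Count inversions — for each element, later elements that are smaller:
33: 30, 29, 27, 28, 25, 23, 14, 18, 16, 11 → 10
30: 29, 27, 28, 25, 23, 14, 18, 16, 11 → 9
29: 27, 28, 25, 23, 14, 18, 16, 11 → 8
27: 25, 23, 14, 18, 16, 11 → 6
28: 25, 23, 14, 18, 16, 11 → 6
25: 23, 14, 18, 16, 11 → 5
23: 14, 18, 16, 11 → 4
14: 11 → 1
18: 16, 11 → 2
16: 11 → 1
11: none → 0
Total inversions: 10 + 9 + 8 + 6 + 6 + 5 + 4 + 1 + 2 + 1 + 0 = 52

52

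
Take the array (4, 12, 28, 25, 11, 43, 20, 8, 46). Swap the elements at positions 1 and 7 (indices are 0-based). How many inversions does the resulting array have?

Positions 1 and 7 hold 12 and 8; after swapping, the array is [4, 8, 28, 25, 11, 43, 20, 12, 46].
Element-by-element contributions:
4: 0
8: 0
28: 4
25: 3
11: 0
43: 2
20: 1
12: 0
46: 0
Sum: 0 + 0 + 4 + 3 + 0 + 2 + 1 + 0 + 0 = 10

Inversions: 10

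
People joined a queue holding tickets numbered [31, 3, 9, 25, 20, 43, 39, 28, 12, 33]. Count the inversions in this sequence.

For each element, count later entries that are smaller:
31 → 3, 9, 25, 20, 28, 12 → 6
3 → none → 0
9 → none → 0
25 → 20, 12 → 2
20 → 12 → 1
43 → 39, 28, 12, 33 → 4
39 → 28, 12, 33 → 3
28 → 12 → 1
12 → none → 0
33 → none → 0
Sum: 6 + 0 + 0 + 2 + 1 + 4 + 3 + 1 + 0 + 0 = 17

17 inversions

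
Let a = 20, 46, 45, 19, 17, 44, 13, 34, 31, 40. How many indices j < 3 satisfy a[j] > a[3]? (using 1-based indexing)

1 such element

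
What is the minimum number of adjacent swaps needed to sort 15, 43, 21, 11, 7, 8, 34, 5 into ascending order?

The minimum number of adjacent swaps to sort an array equals its inversion count, since every such swap removes exactly one inversion.
Count inversions — for each element, later elements that are smaller:
15: 11, 7, 8, 5 → 4
43: 21, 11, 7, 8, 34, 5 → 6
21: 11, 7, 8, 5 → 4
11: 7, 8, 5 → 3
7: 5 → 1
8: 5 → 1
34: 5 → 1
5: none → 0
Total inversions: 4 + 6 + 4 + 3 + 1 + 1 + 1 + 0 = 20

20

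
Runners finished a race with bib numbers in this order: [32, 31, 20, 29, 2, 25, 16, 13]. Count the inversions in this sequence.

For each element, count later entries that are smaller:
32: 7
31: 6
20: 3
29: 4
2: 0
25: 2
16: 1
13: 0
Sum: 7 + 6 + 3 + 4 + 0 + 2 + 1 + 0 = 23

23 inversions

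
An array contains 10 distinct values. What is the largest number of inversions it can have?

45

A reversed (strictly descending) arrangement makes every pair an inversion, giving C(10, 2) inversions.
C(10, 2) = 10·9/2 = 45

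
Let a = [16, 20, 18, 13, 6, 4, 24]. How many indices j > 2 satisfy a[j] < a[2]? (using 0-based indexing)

The element at index 2 is 18.
Elements after it: 13, 6, 4, 24
Those smaller than 18: 13, 6, 4

3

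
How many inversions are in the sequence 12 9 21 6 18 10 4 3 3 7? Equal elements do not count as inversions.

Out-of-order pairs: 33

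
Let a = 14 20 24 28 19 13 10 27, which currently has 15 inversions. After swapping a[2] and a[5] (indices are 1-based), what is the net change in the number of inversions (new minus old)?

-1

Positions 2 and 5 hold 20 and 19; after swapping, the array is [14, 19, 24, 28, 20, 13, 10, 27].
Sweep left to right; for each value list the smaller values that follow it:
14 → 13, 10 → 2
19 → 13, 10 → 2
24 → 20, 13, 10 → 3
28 → 20, 13, 10, 27 → 4
20 → 13, 10 → 2
13 → 10 → 1
10 → none → 0
27 → none → 0
Sum: 2 + 2 + 3 + 4 + 2 + 1 + 0 + 0 = 14
Change: 14 − 15 = -1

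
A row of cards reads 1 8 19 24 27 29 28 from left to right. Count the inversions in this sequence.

Out-of-order index pairs (0-indexed):
(5,6): 29 > 28
That's 1 pair.

1 inversion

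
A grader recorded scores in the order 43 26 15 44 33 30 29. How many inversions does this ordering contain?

Count, for each position, how many later elements it exceeds:
43: 5
26: 1
15: 0
44: 3
33: 2
30: 1
29: 0
Sum: 5 + 1 + 0 + 3 + 2 + 1 + 0 = 12

12 inversions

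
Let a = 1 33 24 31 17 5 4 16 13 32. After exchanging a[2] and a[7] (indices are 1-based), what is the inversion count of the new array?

15

Positions 2 and 7 hold 33 and 4; after swapping, the array is [1, 4, 24, 31, 17, 5, 33, 16, 13, 32].
Count, for each position, how many later elements it exceeds:
1: 0
4: 0
24: 4
31: 4
17: 3
5: 0
33: 3
16: 1
13: 0
32: 0
Sum: 0 + 0 + 4 + 4 + 3 + 0 + 3 + 1 + 0 + 0 = 15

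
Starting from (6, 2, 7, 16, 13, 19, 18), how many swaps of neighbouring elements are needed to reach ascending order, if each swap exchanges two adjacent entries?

Minimum adjacent swaps = number of inversions (each swap of adjacent out-of-order elements removes one inversion and no swap can remove more).
Count inversions — for each element, later elements that are smaller:
6: 2 → 1
2: none → 0
7: none → 0
16: 13 → 1
13: none → 0
19: 18 → 1
18: none → 0
Total inversions: 1 + 0 + 0 + 1 + 0 + 1 + 0 = 3

3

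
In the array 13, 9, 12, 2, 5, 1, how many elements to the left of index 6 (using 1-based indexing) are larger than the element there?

5

The element at index 6 is 1.
Elements before it: 13, 9, 12, 2, 5
Those larger than 1: 13, 9, 12, 2, 5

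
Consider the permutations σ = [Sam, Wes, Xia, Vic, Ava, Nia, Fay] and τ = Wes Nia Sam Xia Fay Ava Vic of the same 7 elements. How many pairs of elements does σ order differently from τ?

Assign each item its position (1..7) in the first ordering, then rewrite the second ordering as that position sequence:
positions: Sam→1, Wes→2, Xia→3, Vic→4, Ava→5, Nia→6, Fay→7
second ordering as positions: [2, 6, 1, 3, 7, 5, 4]
Discordant pairs = inversions in this position sequence.
2: 1 → 1
6: 1, 3, 5, 4 → 4
1: 0
3: 0
7: 5, 4 → 2
5: 4 → 1
4: 0
Total: 1 + 4 + 0 + 0 + 2 + 1 + 0 = 8

8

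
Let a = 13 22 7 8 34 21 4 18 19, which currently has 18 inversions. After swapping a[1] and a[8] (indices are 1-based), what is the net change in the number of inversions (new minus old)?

Positions 1 and 8 hold 13 and 18; after swapping, the array is [18, 22, 7, 8, 34, 21, 4, 13, 19].
For each element, count later entries that are smaller:
18: 4
22: 6
7: 1
8: 1
34: 4
21: 3
4: 0
13: 0
19: 0
Sum: 4 + 6 + 1 + 1 + 4 + 3 + 0 + 0 + 0 = 19
Change: 19 − 18 = +1

+1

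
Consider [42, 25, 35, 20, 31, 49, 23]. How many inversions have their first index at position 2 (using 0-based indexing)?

The element at index 2 is 35.
Elements after it: 20, 31, 49, 23
Those smaller than 35: 20, 31, 23

3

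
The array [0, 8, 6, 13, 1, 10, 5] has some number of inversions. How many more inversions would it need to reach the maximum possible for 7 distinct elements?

Maximum inversions for 7 distinct elements is C(7, 2) = 7·6/2 = 21.
Current inversions — for each element, count later smaller elements:
0: 0
8: 3
6: 2
13: 3
1: 0
10: 1
5: 0
Current total: 0 + 3 + 2 + 3 + 0 + 1 + 0 = 9
Shortfall: 21 − 9 = 12

12 inversions short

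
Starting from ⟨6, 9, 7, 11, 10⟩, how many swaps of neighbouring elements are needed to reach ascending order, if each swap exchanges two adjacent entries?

2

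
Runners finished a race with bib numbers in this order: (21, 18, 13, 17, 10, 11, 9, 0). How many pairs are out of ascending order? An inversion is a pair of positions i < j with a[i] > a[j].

26 inversions

Count, for each position, how many later elements it exceeds:
21 → 18, 13, 17, 10, 11, 9, 0 → 7
18 → 13, 17, 10, 11, 9, 0 → 6
13 → 10, 11, 9, 0 → 4
17 → 10, 11, 9, 0 → 4
10 → 9, 0 → 2
11 → 9, 0 → 2
9 → 0 → 1
0 → none → 0
Sum: 7 + 6 + 4 + 4 + 2 + 2 + 1 + 0 = 26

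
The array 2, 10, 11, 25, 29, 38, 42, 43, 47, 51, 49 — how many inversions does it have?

Element-by-element contributions:
2 → none → 0
10 → none → 0
11 → none → 0
25 → none → 0
29 → none → 0
38 → none → 0
42 → none → 0
43 → none → 0
47 → none → 0
51 → 49 → 1
49 → none → 0
Sum: 0 + 0 + 0 + 0 + 0 + 0 + 0 + 0 + 0 + 1 + 0 = 1

Inversions: 1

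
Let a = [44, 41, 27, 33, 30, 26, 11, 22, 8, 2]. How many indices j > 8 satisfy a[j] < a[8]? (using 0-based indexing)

The element at index 8 is 8.
Elements after it: 2
Those smaller than 8: 2

1 such element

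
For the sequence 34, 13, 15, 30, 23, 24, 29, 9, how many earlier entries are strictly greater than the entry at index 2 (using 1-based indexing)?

1 such element

The element at index 2 is 13.
Elements before it: 34
Those larger than 13: 34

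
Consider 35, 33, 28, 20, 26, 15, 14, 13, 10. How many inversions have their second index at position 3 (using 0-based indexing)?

The element at index 3 is 20.
Elements before it: 35, 33, 28
Those larger than 20: 35, 33, 28

3 such elements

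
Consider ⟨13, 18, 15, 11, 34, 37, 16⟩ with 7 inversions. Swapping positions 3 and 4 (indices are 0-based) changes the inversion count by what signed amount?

+1

Positions 3 and 4 hold 11 and 34; after swapping, the array is [13, 18, 15, 34, 11, 37, 16].
Sweep left to right; for each value list the smaller values that follow it:
13 → 11 → 1
18 → 15, 11, 16 → 3
15 → 11 → 1
34 → 11, 16 → 2
11 → none → 0
37 → 16 → 1
16 → none → 0
Sum: 1 + 3 + 1 + 2 + 0 + 1 + 0 = 8
Change: 8 − 7 = +1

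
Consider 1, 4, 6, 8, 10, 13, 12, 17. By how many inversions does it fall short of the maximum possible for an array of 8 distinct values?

Maximum inversions for 8 distinct elements is C(8, 2) = 8·7/2 = 28.
Current inversions — for each element, count later smaller elements:
1: 0
4: 0
6: 0
8: 0
10: 0
13: 1
12: 0
17: 0
Current total: 0 + 0 + 0 + 0 + 0 + 1 + 0 + 0 = 1
Shortfall: 28 − 1 = 27

27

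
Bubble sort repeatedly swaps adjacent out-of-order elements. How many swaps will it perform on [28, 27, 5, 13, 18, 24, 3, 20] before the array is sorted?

18 adjacent swaps

The minimum number of adjacent swaps to sort an array equals its inversion count, since every such swap removes exactly one inversion.
Count inversions — for each element, later elements that are smaller:
28: 27, 5, 13, 18, 24, 3, 20 → 7
27: 5, 13, 18, 24, 3, 20 → 6
5: 3 → 1
13: 3 → 1
18: 3 → 1
24: 3, 20 → 2
3: none → 0
20: none → 0
Total inversions: 7 + 6 + 1 + 1 + 1 + 2 + 0 + 0 = 18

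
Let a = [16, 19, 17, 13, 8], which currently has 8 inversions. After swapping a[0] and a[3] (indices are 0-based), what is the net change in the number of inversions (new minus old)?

-1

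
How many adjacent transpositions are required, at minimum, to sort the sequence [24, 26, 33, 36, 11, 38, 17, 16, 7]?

23

Minimum adjacent swaps = number of inversions (each swap of adjacent out-of-order elements removes one inversion and no swap can remove more).
Count inversions — for each element, later elements that are smaller:
24: 11, 17, 16, 7 → 4
26: 11, 17, 16, 7 → 4
33: 11, 17, 16, 7 → 4
36: 11, 17, 16, 7 → 4
11: 7 → 1
38: 17, 16, 7 → 3
17: 16, 7 → 2
16: 7 → 1
7: none → 0
Total inversions: 4 + 4 + 4 + 4 + 1 + 3 + 2 + 1 + 0 = 23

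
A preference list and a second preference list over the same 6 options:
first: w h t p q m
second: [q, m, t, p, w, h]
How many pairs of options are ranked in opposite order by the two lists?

Assign each item its position (1..6) in the first ordering, then rewrite the second ordering as that position sequence:
positions: w→1, h→2, t→3, p→4, q→5, m→6
second ordering as positions: [5, 6, 3, 4, 1, 2]
Discordant pairs = inversions in this position sequence.
5: 3, 4, 1, 2 → 4
6: 3, 4, 1, 2 → 4
3: 1, 2 → 2
4: 1, 2 → 2
1: 0
2: 0
Total: 4 + 4 + 2 + 2 + 0 + 0 = 12

There are 12 pairs.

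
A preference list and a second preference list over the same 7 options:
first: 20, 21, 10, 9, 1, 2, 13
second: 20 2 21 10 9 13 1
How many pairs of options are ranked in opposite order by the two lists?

5 pairs

Assign each item its position (1..7) in the first ordering, then rewrite the second ordering as that position sequence:
positions: 20→1, 21→2, 10→3, 9→4, 1→5, 2→6, 13→7
second ordering as positions: [1, 6, 2, 3, 4, 7, 5]
Discordant pairs = inversions in this position sequence.
1: 0
6: 2, 3, 4, 5 → 4
2: 0
3: 0
4: 0
7: 5 → 1
5: 0
Total: 0 + 4 + 0 + 0 + 0 + 1 + 0 = 5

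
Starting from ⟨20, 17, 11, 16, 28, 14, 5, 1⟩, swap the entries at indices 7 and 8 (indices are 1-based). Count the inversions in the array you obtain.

21 inversions

Positions 7 and 8 hold 5 and 1; after swapping, the array is [20, 17, 11, 16, 28, 14, 1, 5].
Count, for each position, how many later elements it exceeds:
20 → 17, 11, 16, 14, 1, 5 → 6
17 → 11, 16, 14, 1, 5 → 5
11 → 1, 5 → 2
16 → 14, 1, 5 → 3
28 → 14, 1, 5 → 3
14 → 1, 5 → 2
1 → none → 0
5 → none → 0
Sum: 6 + 5 + 2 + 3 + 3 + 2 + 0 + 0 = 21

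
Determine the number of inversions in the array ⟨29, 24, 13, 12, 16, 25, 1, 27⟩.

16

Sweep left to right; for each value list the smaller values that follow it:
29: 7
24: 4
13: 2
12: 1
16: 1
25: 1
1: 0
27: 0
Sum: 7 + 4 + 2 + 1 + 1 + 1 + 0 + 0 = 16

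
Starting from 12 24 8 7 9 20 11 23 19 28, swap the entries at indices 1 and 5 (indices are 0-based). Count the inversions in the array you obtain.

There are 14 inversions.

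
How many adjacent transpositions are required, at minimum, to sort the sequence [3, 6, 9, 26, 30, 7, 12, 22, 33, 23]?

10 adjacent swaps

The minimum number of adjacent swaps to sort an array equals its inversion count, since every such swap removes exactly one inversion.
Count inversions — for each element, later elements that are smaller:
3: none → 0
6: none → 0
9: 7 → 1
26: 7, 12, 22, 23 → 4
30: 7, 12, 22, 23 → 4
7: none → 0
12: none → 0
22: none → 0
33: 23 → 1
23: none → 0
Total inversions: 0 + 0 + 1 + 4 + 4 + 0 + 0 + 0 + 1 + 0 = 10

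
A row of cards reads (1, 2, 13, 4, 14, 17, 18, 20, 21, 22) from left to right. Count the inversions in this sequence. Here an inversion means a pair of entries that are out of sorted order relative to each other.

Sweep left to right; for each value list the smaller values that follow it:
1: 0
2: 0
13: 1
4: 0
14: 0
17: 0
18: 0
20: 0
21: 0
22: 0
Sum: 0 + 0 + 1 + 0 + 0 + 0 + 0 + 0 + 0 + 0 = 1

1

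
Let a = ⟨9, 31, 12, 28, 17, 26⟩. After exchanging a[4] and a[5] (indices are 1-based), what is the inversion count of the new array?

Inversions: 5

Positions 4 and 5 hold 28 and 17; after swapping, the array is [9, 31, 12, 17, 28, 26].
Count, for each position, how many later elements it exceeds:
9: 0
31: 4
12: 0
17: 0
28: 1
26: 0
Sum: 0 + 4 + 0 + 0 + 1 + 0 = 5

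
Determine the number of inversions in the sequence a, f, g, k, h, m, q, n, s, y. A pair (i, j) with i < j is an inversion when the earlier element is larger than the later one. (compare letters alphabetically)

Sweep left to right; for each value list the smaller values that follow it:
a → none → 0
f → none → 0
g → none → 0
k → h → 1
h → none → 0
m → none → 0
q → n → 1
n → none → 0
s → none → 0
y → none → 0
Sum: 0 + 0 + 0 + 1 + 0 + 0 + 1 + 0 + 0 + 0 = 2

2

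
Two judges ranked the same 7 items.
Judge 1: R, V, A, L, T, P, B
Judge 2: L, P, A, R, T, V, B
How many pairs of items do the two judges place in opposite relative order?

10 discordant pairs

Assign each item its position (1..7) in the first ordering, then rewrite the second ordering as that position sequence:
positions: R→1, V→2, A→3, L→4, T→5, P→6, B→7
second ordering as positions: [4, 6, 3, 1, 5, 2, 7]
Discordant pairs = inversions in this position sequence.
4: 3, 1, 2 → 3
6: 3, 1, 5, 2 → 4
3: 1, 2 → 2
1: 0
5: 2 → 1
2: 0
7: 0
Total: 3 + 4 + 2 + 0 + 1 + 0 + 0 = 10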